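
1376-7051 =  - 5675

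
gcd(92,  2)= 2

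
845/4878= 845/4878= 0.17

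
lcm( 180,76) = 3420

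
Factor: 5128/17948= 2^1 * 7^( - 1 ) = 2/7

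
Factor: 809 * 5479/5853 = 3^( - 1)*809^1*1951^( - 1)*5479^1 = 4432511/5853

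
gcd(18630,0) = 18630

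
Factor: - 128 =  - 2^7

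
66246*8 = 529968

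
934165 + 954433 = 1888598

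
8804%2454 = 1442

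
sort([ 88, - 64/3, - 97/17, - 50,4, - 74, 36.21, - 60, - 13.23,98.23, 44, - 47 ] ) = [-74, - 60,  -  50, - 47,-64/3,  -  13.23, - 97/17 , 4, 36.21,44 , 88,98.23]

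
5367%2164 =1039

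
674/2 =337 = 337.00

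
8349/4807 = 1 + 14/19 = 1.74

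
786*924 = 726264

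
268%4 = 0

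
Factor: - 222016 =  - 2^6 *3469^1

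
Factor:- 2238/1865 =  - 6/5= - 2^1*3^1*5^ ( - 1 )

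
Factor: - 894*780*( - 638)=2^4 *3^2 * 5^1*11^1 *13^1 * 29^1 * 149^1 = 444890160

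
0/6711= 0 = 0.00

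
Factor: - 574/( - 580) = 2^ ( - 1)*5^ ( - 1 )*7^1*29^(-1 )*41^1 = 287/290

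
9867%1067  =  264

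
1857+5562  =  7419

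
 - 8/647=-1+639/647=- 0.01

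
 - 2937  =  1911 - 4848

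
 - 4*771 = -3084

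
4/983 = 4/983 = 0.00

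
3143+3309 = 6452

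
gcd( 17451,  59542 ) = 7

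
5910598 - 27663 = 5882935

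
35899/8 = 35899/8  =  4487.38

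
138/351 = 46/117 =0.39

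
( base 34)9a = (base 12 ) 224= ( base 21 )f1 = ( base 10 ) 316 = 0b100111100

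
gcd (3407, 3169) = 1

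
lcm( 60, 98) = 2940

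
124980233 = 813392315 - 688412082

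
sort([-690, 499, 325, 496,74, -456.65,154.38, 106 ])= [-690, - 456.65, 74, 106, 154.38, 325 , 496, 499] 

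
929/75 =929/75 =12.39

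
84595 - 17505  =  67090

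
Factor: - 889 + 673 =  - 2^3*3^3 = -216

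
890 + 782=1672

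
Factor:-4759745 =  - 5^1*17^1*55997^1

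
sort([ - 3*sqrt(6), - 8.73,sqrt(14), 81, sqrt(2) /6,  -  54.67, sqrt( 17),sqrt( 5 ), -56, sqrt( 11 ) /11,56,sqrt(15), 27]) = [-56, - 54.67,  -  8.73, - 3*sqrt( 6), sqrt(2)/6, sqrt( 11)/11, sqrt (5),  sqrt( 14), sqrt(15), sqrt(17 ), 27,56, 81]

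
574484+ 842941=1417425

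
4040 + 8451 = 12491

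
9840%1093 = 3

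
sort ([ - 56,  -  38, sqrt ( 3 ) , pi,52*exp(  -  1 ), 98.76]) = [ - 56,-38,sqrt(3 ),pi, 52*exp( - 1 ),98.76 ] 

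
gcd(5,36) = 1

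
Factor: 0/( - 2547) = 0^1 = 0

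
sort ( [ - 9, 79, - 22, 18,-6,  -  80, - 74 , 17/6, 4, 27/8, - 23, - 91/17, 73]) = [ - 80, - 74, - 23, - 22, - 9, - 6,-91/17, 17/6, 27/8,4, 18, 73, 79]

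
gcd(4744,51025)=1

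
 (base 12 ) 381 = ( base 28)IP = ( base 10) 529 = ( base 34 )FJ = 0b1000010001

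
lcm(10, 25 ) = 50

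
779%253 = 20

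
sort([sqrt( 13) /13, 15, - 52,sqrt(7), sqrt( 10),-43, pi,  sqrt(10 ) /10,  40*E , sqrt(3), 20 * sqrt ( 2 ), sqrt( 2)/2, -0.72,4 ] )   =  [ - 52, - 43,  -  0.72,sqrt(13 ) /13, sqrt(10 ) /10,  sqrt(2 ) /2, sqrt( 3), sqrt ( 7),pi, sqrt(10 ),  4 , 15, 20*sqrt ( 2), 40*E] 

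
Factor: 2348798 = 2^1*1174399^1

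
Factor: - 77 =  - 7^1*11^1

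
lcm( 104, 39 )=312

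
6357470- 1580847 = 4776623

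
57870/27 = 6430/3 = 2143.33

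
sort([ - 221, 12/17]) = [  -  221,12/17]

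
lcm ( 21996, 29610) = 769860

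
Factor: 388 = 2^2*97^1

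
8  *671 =5368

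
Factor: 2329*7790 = 18142910 = 2^1*5^1*17^1*19^1*41^1*137^1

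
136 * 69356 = 9432416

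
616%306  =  4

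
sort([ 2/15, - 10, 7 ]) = [ - 10, 2/15, 7]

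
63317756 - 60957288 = 2360468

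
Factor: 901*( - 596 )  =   - 536996 = - 2^2*17^1*53^1*149^1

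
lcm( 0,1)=0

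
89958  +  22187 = 112145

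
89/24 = 89/24 = 3.71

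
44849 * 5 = 224245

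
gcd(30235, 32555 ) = 5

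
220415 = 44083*5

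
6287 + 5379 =11666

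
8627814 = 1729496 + 6898318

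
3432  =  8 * 429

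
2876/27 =2876/27 = 106.52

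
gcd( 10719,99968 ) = 1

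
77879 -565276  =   -487397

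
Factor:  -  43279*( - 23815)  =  5^1*11^1*113^1* 383^1*433^1=1030689385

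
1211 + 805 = 2016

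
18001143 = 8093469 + 9907674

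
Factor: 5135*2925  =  3^2*5^3*13^2 * 79^1 = 15019875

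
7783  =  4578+3205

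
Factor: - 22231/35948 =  - 47/76 = - 2^( - 2 )*19^ ( - 1)*47^1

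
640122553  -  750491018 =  - 110368465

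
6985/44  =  635/4 =158.75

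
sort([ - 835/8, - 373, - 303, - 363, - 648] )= [ - 648, - 373, - 363,  -  303, - 835/8]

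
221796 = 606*366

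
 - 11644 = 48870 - 60514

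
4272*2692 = 11500224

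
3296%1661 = 1635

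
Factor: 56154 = 2^1*3^1*7^2*191^1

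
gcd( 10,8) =2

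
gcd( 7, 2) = 1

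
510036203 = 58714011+451322192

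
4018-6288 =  - 2270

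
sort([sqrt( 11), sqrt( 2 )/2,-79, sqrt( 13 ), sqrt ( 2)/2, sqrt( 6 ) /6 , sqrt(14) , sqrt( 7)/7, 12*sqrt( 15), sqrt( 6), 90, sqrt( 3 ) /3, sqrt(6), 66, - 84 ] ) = [ - 84, - 79, sqrt( 7)/7, sqrt( 6)/6, sqrt(3)/3,sqrt( 2)/2, sqrt( 2 )/2,sqrt( 6),sqrt( 6) , sqrt( 11 ), sqrt( 13) , sqrt( 14),12*sqrt( 15 ), 66, 90]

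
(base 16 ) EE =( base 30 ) 7s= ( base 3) 22211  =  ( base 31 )7l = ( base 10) 238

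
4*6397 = 25588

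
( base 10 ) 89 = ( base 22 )41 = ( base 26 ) 3B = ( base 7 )155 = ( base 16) 59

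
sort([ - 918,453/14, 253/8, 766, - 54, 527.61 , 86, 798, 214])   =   [- 918, - 54, 253/8,  453/14, 86, 214, 527.61,766,798 ] 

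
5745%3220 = 2525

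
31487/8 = 3935 + 7/8 = 3935.88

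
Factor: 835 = 5^1*167^1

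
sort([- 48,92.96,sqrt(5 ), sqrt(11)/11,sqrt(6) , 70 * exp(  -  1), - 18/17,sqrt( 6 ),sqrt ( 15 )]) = [ - 48, - 18/17,sqrt(11)/11,sqrt(5),sqrt(6 ),sqrt(6 ) , sqrt (15 ), 70 * exp( -1 ), 92.96] 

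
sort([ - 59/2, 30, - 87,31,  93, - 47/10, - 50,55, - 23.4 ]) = [ - 87, -50, -59/2,-23.4,-47/10 , 30, 31,55,  93 ]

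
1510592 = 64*23603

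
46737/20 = 46737/20= 2336.85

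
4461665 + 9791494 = 14253159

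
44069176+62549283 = 106618459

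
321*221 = 70941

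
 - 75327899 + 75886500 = 558601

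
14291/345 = 14291/345= 41.42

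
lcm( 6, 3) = 6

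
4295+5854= 10149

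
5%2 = 1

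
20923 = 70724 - 49801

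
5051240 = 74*68260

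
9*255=2295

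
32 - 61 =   -  29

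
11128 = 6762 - - 4366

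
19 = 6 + 13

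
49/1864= 49/1864 = 0.03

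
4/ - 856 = -1/214 = - 0.00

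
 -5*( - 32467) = 162335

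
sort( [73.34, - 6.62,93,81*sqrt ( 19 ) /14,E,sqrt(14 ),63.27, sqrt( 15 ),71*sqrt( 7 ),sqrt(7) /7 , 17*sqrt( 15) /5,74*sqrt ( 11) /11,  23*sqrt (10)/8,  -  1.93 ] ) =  [ - 6.62  , - 1.93,sqrt ( 7 ) /7 , E, sqrt( 14 ), sqrt( 15),  23*sqrt( 10 )/8, 17*sqrt (15 ) /5,74*sqrt(11 ) /11, 81*sqrt( 19)/14,63.27, 73.34,93, 71*sqrt( 7)]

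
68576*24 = 1645824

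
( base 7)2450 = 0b1110010101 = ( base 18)2eh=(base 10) 917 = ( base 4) 32111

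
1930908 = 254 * 7602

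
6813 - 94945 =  - 88132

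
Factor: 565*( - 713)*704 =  - 2^6*5^1*11^1*23^1  *31^1*113^1 = - 283602880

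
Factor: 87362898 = 2^1*3^1*7^1*17^1 * 31^1*3947^1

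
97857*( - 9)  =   - 880713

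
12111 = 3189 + 8922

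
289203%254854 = 34349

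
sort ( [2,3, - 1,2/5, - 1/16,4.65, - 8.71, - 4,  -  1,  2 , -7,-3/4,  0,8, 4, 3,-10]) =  [ - 10, - 8.71 ,-7, - 4,  -  1 ,  -  1, - 3/4,  -  1/16, 0 , 2/5,2,2,3, 3,4,4.65,  8]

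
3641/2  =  1820 + 1/2 = 1820.50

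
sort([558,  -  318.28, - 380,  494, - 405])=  [ - 405, - 380, - 318.28,  494,558 ] 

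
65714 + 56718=122432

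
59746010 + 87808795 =147554805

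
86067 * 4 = 344268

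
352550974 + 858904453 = 1211455427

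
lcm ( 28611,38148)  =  114444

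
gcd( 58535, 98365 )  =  5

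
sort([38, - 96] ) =[ - 96,38 ] 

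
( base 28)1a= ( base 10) 38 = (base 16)26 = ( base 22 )1G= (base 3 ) 1102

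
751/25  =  751/25 = 30.04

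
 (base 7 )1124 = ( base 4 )12122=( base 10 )410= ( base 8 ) 632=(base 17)172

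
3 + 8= 11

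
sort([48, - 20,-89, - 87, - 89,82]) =[- 89, - 89, - 87, - 20, 48, 82 ]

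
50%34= 16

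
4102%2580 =1522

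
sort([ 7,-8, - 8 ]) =[-8, - 8 , 7] 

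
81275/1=81275 = 81275.00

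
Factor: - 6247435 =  - 5^1*1249487^1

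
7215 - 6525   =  690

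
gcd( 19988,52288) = 76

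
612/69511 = 612/69511 = 0.01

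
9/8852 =9/8852 = 0.00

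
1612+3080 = 4692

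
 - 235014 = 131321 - 366335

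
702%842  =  702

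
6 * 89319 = 535914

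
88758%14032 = 4566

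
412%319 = 93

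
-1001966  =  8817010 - 9818976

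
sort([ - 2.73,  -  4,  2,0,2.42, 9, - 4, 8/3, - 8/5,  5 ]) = [ - 4 , - 4, - 2.73, - 8/5, 0, 2, 2.42, 8/3, 5 , 9 ]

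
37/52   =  37/52 = 0.71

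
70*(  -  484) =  - 33880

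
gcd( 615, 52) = 1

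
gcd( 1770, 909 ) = 3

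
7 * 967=6769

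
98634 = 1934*51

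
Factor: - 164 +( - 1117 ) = -1281  =  -3^1*7^1*61^1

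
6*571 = 3426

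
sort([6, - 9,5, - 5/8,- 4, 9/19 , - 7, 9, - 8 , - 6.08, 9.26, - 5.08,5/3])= [ - 9,- 8,  -  7, - 6.08, - 5.08 , - 4, - 5/8, 9/19, 5/3, 5,6, 9,  9.26] 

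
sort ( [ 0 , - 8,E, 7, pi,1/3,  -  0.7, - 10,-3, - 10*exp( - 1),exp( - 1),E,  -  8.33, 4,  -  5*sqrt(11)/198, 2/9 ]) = [-10,-8.33,-8,-10 *exp( - 1),  -  3,  -  0.7, - 5*sqrt( 11 )/198,0,2/9,1/3,exp( - 1),E,E,pi, 4,7]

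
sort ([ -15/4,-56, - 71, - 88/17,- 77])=[ - 77,-71,-56,-88/17,-15/4 ]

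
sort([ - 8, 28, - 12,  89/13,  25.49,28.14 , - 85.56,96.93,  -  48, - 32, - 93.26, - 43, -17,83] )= [ - 93.26,  -  85.56, - 48,  -  43,- 32,-17,- 12,-8,89/13, 25.49,28,28.14, 83,96.93 ] 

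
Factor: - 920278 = -2^1 * 17^1 * 27067^1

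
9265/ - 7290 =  - 1853/1458 = - 1.27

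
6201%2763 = 675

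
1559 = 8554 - 6995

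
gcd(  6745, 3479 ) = 71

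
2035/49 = 2035/49 = 41.53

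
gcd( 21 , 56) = 7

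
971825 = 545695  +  426130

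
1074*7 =7518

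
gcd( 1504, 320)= 32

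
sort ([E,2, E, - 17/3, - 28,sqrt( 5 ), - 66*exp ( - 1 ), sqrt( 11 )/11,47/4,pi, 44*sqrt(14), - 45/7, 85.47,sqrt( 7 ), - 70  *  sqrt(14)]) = [ - 70*sqrt(14), - 28, - 66*exp( - 1 ),  -  45/7, - 17/3, sqrt( 11)/11,2 , sqrt( 5),sqrt( 7), E,E , pi, 47/4, 85.47, 44*sqrt( 14)]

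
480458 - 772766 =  - 292308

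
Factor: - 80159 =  - 71^1*1129^1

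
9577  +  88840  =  98417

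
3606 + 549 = 4155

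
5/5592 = 5/5592 = 0.00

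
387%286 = 101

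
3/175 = 3/175 = 0.02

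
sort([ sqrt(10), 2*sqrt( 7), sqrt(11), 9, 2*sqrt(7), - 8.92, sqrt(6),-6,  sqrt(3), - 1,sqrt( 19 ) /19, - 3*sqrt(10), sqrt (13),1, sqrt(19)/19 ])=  [ - 3*sqrt ( 10), - 8.92, - 6, - 1, sqrt( 19) /19, sqrt(19)/19, 1,sqrt( 3),sqrt(6) , sqrt(10),sqrt ( 11 ), sqrt(13), 2  *  sqrt(7),2*sqrt( 7 ),9]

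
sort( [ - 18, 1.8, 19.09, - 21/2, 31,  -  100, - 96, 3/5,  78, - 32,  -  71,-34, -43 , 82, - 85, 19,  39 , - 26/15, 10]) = [-100,-96,-85, - 71, - 43, - 34, - 32, - 18, - 21/2, - 26/15, 3/5,1.8, 10,  19,19.09, 31 , 39, 78, 82 ] 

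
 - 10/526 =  - 5/263 = -0.02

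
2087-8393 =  - 6306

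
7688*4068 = 31274784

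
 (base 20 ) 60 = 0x78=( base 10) 120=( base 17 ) 71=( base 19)66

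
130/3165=26/633=0.04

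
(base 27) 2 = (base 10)2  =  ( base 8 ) 2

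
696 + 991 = 1687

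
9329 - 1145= 8184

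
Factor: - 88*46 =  - 4048= - 2^4 * 11^1*23^1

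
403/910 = 31/70 = 0.44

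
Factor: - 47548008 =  - 2^3*3^2*139^1*4751^1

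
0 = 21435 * 0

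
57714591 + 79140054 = 136854645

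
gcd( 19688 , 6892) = 4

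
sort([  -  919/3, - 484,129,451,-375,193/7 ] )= [-484, - 375, - 919/3, 193/7, 129, 451 ] 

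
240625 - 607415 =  - 366790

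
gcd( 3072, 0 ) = 3072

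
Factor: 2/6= 1/3 =3^( - 1)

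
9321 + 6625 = 15946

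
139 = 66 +73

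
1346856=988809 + 358047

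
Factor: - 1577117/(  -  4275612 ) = 2^( - 2 )*3^(  -  3 )*11^( - 1)*59^( - 1)*61^( - 1)*1577117^1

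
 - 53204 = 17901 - 71105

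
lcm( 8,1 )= 8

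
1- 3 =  - 2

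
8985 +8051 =17036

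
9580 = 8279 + 1301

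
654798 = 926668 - 271870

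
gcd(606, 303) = 303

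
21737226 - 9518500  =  12218726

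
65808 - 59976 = 5832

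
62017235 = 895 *69293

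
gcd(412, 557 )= 1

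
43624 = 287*152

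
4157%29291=4157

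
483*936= 452088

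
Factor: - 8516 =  - 2^2*2129^1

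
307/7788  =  307/7788= 0.04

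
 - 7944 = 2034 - 9978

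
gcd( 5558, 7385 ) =7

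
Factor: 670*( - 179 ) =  - 2^1*5^1*67^1*179^1 = - 119930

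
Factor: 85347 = 3^3 * 29^1*109^1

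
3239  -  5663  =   - 2424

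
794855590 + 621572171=1416427761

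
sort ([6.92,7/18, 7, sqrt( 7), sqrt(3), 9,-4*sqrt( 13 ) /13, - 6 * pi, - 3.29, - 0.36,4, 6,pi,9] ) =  [ - 6 * pi , - 3.29, - 4 * sqrt(13) /13, - 0.36,7/18 , sqrt( 3 ), sqrt( 7), pi,  4, 6  ,  6.92,7, 9, 9] 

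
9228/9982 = 4614/4991 = 0.92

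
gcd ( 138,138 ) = 138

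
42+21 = 63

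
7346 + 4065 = 11411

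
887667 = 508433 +379234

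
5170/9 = 5170/9 = 574.44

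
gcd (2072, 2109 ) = 37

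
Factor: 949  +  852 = 1801 = 1801^1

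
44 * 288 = 12672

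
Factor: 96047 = 7^1*13721^1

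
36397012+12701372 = 49098384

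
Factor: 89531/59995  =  5^(  -  1 )*13^(-1 )*97^1 = 97/65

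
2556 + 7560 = 10116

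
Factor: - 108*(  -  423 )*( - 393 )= -17953812 = -2^2*3^6*47^1*131^1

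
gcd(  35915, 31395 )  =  5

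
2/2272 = 1/1136 = 0.00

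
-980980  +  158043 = - 822937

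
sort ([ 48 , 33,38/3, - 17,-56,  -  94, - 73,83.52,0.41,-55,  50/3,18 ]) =[  -  94,  -  73, - 56, - 55,- 17, 0.41  ,  38/3, 50/3,18,33, 48, 83.52] 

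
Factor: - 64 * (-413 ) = 2^6  *  7^1*59^1 = 26432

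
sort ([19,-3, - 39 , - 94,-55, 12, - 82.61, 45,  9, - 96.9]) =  [ - 96.9, - 94, - 82.61, - 55,  -  39, - 3 , 9, 12,19, 45 ]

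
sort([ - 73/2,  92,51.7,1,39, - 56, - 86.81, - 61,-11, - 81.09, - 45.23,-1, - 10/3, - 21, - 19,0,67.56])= [ - 86.81,-81.09, - 61, - 56,-45.23,-73/2, - 21 ,  -  19, - 11, - 10/3, - 1,0  ,  1, 39,51.7,67.56, 92 ] 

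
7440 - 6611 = 829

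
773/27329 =773/27329  =  0.03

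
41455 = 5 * 8291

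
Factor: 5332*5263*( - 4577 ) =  - 128441220332 = - 2^2 * 19^1*23^1*31^1 * 43^1 * 199^1*277^1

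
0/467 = 0 = 0.00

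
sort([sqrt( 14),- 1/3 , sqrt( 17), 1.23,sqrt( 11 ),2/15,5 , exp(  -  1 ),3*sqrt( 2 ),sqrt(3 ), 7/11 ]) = [-1/3,2/15, exp( - 1 ),7/11,1.23,sqrt(3 ), sqrt(11 ), sqrt (14) , sqrt( 17 ), 3*sqrt ( 2),  5]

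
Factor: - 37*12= - 444 = - 2^2*3^1 * 37^1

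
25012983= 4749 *5267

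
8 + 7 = 15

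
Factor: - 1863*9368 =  - 17452584 = - 2^3*3^4 * 23^1  *  1171^1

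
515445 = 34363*15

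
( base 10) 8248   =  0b10000000111000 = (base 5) 230443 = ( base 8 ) 20070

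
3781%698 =291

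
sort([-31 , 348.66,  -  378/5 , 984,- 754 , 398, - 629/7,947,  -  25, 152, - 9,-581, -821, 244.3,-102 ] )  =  [ - 821, - 754, - 581,  -  102, - 629/7, - 378/5, - 31, - 25, - 9, 152,244.3, 348.66,398,947,984]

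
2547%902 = 743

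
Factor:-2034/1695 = -2^1*3^1*5^( - 1 ) = - 6/5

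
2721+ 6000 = 8721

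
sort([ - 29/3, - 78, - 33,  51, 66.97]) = [ - 78,-33, - 29/3 , 51, 66.97] 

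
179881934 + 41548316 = 221430250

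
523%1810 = 523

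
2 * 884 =1768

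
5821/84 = 69 + 25/84 = 69.30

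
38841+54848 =93689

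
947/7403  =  947/7403 = 0.13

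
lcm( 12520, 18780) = 37560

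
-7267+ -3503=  -10770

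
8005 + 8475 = 16480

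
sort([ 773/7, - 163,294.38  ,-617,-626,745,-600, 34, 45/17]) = [-626 , - 617,-600,-163,45/17, 34,773/7,294.38,745]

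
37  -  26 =11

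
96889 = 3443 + 93446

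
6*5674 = 34044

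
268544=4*67136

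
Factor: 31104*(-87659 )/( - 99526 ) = 2^6*3^5*7^(  -  1)* 11^1*13^1*613^1*7109^( - 1 ) = 1363272768/49763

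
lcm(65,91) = 455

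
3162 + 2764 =5926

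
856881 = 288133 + 568748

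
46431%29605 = 16826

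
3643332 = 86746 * 42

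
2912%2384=528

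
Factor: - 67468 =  - 2^2*101^1*167^1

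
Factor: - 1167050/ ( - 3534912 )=34325/103968 = 2^( - 5 )*3^( - 2)*5^2*19^( - 2 )*1373^1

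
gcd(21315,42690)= 15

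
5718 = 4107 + 1611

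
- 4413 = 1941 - 6354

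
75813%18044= 3637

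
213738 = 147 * 1454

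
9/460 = 9/460= 0.02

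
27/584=27/584 = 0.05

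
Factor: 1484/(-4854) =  - 2^1*3^ (  -  1)*7^1*53^1*809^( - 1 ) =- 742/2427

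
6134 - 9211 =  - 3077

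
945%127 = 56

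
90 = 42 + 48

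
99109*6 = 594654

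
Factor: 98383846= 2^1*11^1*41^1* 109073^1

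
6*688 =4128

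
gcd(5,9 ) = 1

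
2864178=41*69858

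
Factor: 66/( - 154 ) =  - 3^1*7^( - 1) = - 3/7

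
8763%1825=1463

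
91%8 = 3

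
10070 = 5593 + 4477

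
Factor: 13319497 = 29^1 * 459293^1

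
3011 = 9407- 6396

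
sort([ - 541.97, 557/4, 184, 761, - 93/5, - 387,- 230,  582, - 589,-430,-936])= [-936,- 589, - 541.97, - 430, - 387, - 230, - 93/5, 557/4,184,582, 761]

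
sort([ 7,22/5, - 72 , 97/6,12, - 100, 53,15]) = [ - 100, - 72,22/5, 7,12, 15, 97/6,53]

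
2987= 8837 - 5850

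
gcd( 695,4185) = 5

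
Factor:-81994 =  - 2^1*11^1 * 3727^1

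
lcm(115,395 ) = 9085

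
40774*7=285418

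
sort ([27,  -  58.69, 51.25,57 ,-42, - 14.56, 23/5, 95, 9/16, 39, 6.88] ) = [ - 58.69,-42, - 14.56 , 9/16,23/5, 6.88,  27, 39, 51.25,57, 95]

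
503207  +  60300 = 563507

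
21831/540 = 7277/180 = 40.43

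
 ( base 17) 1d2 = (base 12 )368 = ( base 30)h2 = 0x200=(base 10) 512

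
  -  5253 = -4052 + - 1201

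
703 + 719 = 1422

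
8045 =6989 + 1056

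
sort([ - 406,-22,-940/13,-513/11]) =[ - 406 , - 940/13,-513/11,  -  22]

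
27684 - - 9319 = 37003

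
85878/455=6606/35 = 188.74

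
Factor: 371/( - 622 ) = -2^( - 1 )*7^1*53^1*311^( - 1 ) 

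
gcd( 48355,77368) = 9671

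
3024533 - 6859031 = - 3834498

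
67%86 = 67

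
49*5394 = 264306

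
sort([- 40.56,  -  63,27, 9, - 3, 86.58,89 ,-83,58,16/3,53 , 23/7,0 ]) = [ - 83,-63, - 40.56, - 3,0,23/7,16/3 , 9, 27,53,58,86.58,89]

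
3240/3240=1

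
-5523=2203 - 7726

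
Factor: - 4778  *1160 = - 5542480 = - 2^4*5^1*29^1*2389^1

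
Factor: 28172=2^2*7043^1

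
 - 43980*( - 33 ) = 1451340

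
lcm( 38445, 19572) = 1076460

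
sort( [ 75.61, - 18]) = [-18,75.61 ]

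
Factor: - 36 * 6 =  - 2^3*3^3 = -216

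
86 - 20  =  66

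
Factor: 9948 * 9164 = 2^4 *3^1*29^1*79^1 * 829^1  =  91163472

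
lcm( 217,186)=1302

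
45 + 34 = 79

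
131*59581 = 7805111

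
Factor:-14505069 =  - 3^1*4835023^1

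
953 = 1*953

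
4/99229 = 4/99229 = 0.00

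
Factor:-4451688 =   -  2^3*3^2 *17^1*3637^1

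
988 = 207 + 781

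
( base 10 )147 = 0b10010011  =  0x93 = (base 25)5m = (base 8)223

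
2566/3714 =1283/1857 = 0.69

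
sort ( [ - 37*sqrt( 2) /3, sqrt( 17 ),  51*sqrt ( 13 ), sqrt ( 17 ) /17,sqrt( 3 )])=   [- 37*sqrt( 2) /3, sqrt (17)/17, sqrt( 3), sqrt( 17 ),  51*sqrt(13 )] 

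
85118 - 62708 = 22410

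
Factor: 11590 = 2^1*5^1*19^1 * 61^1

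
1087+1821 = 2908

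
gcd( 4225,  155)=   5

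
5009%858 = 719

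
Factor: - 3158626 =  - 2^1*1579313^1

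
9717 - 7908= 1809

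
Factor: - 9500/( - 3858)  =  2^1*3^(- 1 )*5^3*19^1*643^( - 1 )= 4750/1929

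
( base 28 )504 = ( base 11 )2A48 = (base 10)3924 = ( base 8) 7524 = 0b111101010100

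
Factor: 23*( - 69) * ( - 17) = 26979 = 3^1*17^1*23^2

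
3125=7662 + -4537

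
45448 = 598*76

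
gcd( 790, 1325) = 5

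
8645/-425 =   -  21 +56/85 = -20.34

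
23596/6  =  11798/3  =  3932.67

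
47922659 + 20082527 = 68005186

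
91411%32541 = 26329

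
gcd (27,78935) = 1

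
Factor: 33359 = 33359^1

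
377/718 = 377/718 = 0.53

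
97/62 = 97/62  =  1.56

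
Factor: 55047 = 3^1 * 59^1 * 311^1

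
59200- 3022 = 56178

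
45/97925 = 9/19585 = 0.00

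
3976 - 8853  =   - 4877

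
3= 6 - 3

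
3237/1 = 3237 = 3237.00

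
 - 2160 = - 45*48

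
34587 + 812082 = 846669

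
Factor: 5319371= 23^1*231277^1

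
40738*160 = 6518080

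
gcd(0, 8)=8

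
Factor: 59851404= 2^2 * 3^2 * 563^1 *2953^1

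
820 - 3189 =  - 2369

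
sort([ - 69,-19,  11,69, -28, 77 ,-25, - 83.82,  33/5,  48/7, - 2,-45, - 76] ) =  [ - 83.82, - 76 , - 69, - 45,  -  28 , - 25, - 19, - 2,  33/5, 48/7,  11, 69, 77]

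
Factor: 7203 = 3^1 * 7^4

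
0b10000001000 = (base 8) 2010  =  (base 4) 100020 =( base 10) 1032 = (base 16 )408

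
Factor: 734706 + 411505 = 1146211 = 11^1*79^1*1319^1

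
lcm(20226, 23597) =141582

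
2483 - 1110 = 1373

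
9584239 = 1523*6293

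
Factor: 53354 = 2^1*7^1*37^1*103^1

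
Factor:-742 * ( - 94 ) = 2^2*7^1*47^1 * 53^1 = 69748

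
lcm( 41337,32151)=289359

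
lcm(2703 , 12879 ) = 218943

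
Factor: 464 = 2^4*29^1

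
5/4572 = 5/4572 = 0.00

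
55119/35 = 1574 + 29/35 = 1574.83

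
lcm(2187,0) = 0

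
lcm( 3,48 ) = 48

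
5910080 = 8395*704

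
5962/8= 2981/4 = 745.25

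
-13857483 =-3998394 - 9859089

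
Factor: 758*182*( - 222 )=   -  30626232= -2^3*3^1*7^1*13^1*37^1*379^1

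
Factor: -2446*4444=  - 2^3*11^1*101^1*1223^1 =- 10870024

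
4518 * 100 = 451800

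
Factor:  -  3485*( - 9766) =34034510  =  2^1*5^1 * 17^1*19^1 *41^1 * 257^1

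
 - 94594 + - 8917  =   - 103511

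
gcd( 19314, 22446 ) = 522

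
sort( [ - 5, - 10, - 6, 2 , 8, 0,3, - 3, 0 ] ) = [ - 10,-6,  -  5, - 3, 0, 0, 2, 3, 8 ] 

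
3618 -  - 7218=10836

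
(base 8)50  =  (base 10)40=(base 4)220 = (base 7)55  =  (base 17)26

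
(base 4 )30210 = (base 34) nm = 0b1100100100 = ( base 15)389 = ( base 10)804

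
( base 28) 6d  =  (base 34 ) 5b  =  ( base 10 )181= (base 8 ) 265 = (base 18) a1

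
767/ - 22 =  - 767/22 = -34.86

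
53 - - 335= 388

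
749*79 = 59171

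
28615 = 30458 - 1843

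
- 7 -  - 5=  -2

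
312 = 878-566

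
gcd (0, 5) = 5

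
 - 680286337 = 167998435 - 848284772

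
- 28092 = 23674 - 51766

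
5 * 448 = 2240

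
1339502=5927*226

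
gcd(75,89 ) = 1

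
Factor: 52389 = 3^2*5821^1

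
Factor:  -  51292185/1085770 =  - 2^ ( - 1 ) *3^1 *23^1 * 67^1*317^1 * 15511^ ( - 1) = - 1465491/31022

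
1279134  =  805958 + 473176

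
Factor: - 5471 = -5471^1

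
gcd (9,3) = 3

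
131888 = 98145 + 33743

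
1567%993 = 574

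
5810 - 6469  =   - 659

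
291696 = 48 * 6077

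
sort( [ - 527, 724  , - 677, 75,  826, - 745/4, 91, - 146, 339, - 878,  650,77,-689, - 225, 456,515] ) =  [ - 878,-689, - 677, - 527, - 225 , - 745/4, - 146, 75, 77, 91, 339, 456,515 , 650, 724, 826]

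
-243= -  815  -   - 572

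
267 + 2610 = 2877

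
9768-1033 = 8735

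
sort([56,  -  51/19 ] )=[ - 51/19,56 ] 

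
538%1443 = 538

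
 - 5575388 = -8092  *689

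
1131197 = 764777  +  366420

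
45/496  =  45/496= 0.09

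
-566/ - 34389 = 566/34389 = 0.02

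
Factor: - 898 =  - 2^1* 449^1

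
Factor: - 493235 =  - 5^1 * 23^1*4289^1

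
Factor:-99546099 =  - 3^1*283^1*117251^1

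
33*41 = 1353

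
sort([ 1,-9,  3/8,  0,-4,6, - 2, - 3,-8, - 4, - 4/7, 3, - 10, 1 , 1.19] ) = [ - 10, - 9, - 8,-4, - 4,-3 , - 2,  -  4/7, 0, 3/8, 1,1,1.19, 3 , 6]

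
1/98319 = 1/98319 = 0.00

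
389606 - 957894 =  - 568288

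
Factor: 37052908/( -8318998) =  - 2^1*19^( - 1 )*23^1*29^(-1)*487^1*827^1*7549^( - 1) =- 18526454/4159499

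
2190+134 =2324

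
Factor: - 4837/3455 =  - 7/5 = - 5^ ( - 1 )*7^1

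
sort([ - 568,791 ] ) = [ - 568,791]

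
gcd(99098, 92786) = 2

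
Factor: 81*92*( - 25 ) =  - 186300 = - 2^2*3^4*5^2 *23^1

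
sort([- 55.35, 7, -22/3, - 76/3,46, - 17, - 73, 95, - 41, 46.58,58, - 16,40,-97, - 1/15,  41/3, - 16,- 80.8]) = [ - 97 , - 80.8, - 73, - 55.35, - 41, - 76/3 , - 17,- 16,  -  16, - 22/3,  -  1/15, 7,41/3, 40,46, 46.58 , 58, 95 ] 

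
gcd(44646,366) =6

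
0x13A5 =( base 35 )43O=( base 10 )5029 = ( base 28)6bh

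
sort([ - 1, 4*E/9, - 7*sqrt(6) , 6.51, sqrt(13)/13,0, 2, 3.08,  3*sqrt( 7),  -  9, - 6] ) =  [ - 7*sqrt ( 6),-9,-6 ,  -  1,0, sqrt(13)/13,4  *E/9, 2,3.08, 6.51, 3*sqrt(7) ] 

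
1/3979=1/3979 = 0.00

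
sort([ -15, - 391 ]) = [ - 391, - 15 ]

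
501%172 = 157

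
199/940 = 199/940 = 0.21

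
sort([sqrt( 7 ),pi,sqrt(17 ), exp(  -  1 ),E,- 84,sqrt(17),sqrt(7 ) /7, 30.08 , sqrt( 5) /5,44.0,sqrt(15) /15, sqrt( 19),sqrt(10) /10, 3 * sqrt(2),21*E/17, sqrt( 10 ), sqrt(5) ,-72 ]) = [- 84,-72,sqrt(15) /15,sqrt (10)/10,exp(-1) , sqrt( 7) /7,sqrt(5) /5,sqrt(5 ),sqrt( 7),E,  pi, sqrt(10),21*E/17,sqrt( 17 ),sqrt(17 ) , 3*sqrt( 2 ),sqrt( 19 ),30.08, 44.0] 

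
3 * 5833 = 17499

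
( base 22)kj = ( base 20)12j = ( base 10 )459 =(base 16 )1cb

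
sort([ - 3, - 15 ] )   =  [ - 15, - 3]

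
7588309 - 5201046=2387263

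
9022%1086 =334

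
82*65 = 5330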